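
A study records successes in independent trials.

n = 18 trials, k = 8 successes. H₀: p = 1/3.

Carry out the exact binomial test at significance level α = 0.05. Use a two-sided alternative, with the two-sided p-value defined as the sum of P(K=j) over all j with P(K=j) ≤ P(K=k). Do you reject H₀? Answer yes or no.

reject H₀: no

Exact binomial: n=18, k=8, p₀=1/3=0.3333
P(X=j) = C(n,j)·p₀^j·(1−p₀)^(n−j); p = Σ P(X=j) over j with P(X=j) ≤ P(X=8)
p-value (two-sided) = 0.32493
At α=0.05: p ≥ α → fail to reject H₀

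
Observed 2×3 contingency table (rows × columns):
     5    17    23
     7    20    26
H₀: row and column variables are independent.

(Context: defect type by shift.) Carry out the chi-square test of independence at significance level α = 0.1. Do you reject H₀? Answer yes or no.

reject H₀: no

Row totals [45, 53], col totals [12, 37, 49], n=98
χ² = (5−5.51)²/5.51 + (17−16.99)²/16.99 + (23−22.50)²/22.50 + (7−6.49)²/6.49 + (20−20.01)²/20.01 + (26−26.50)²/26.50 = 0.1079
df = 2
p-value (upper-tail) = 0.94748
At α=0.1: p ≥ α → fail to reject H₀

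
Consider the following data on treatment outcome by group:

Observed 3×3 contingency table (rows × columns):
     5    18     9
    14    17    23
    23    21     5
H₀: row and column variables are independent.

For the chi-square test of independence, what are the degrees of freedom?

df = (r−1)(c−1) = (3−1)·(3−1) = 4

degrees of freedom = 4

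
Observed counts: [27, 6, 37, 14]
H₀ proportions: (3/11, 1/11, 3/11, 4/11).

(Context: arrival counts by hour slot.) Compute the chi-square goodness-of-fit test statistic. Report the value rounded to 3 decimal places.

test statistic = 18.710

n = 84; E_i = n·p_i = [22.91, 7.64, 22.91, 30.55]
χ² = (27−22.91)²/22.91 + (6−7.64)²/7.64 + (37−22.91)²/22.91 + (14−30.55)²/30.55 = 18.7103
df = 3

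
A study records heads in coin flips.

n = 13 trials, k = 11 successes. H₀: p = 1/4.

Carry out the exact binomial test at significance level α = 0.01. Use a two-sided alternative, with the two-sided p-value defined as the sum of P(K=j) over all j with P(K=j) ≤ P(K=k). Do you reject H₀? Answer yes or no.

reject H₀: yes

Exact binomial: n=13, k=11, p₀=1/4=0.2500
P(X=j) = C(n,j)·p₀^j·(1−p₀)^(n−j); p = Σ P(X=j) over j with P(X=j) ≤ P(X=11)
p-value (two-sided) = 0.00001
At α=0.01: p < α → reject H₀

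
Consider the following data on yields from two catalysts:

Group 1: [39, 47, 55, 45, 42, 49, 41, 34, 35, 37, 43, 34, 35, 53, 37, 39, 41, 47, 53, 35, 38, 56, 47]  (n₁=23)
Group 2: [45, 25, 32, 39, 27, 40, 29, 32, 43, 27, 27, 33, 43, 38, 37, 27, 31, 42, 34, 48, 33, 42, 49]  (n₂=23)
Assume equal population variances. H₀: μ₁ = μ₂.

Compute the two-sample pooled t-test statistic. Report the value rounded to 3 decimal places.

test statistic = 3.273

x̄₁=42.696, s₁=7.042, n₁=23
x̄₂=35.783, s₂=7.280, n₂=23
s_p² = [22·7.042² + 22·7.280²]/44 = 51.2905
SE = √(s_p²·(1/23+1/23)) = 2.1119
t = (42.696−35.783)/2.1119 = 3.2734
df = 44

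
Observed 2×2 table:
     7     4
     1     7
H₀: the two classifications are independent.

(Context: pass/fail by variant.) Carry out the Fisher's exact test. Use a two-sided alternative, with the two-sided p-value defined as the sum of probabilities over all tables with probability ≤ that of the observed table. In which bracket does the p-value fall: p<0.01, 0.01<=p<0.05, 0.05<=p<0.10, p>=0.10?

Margins: r₁=11, r₂=8, c₁=8, c₂=11, n=19
p_obs = C(11,7)·C(8,1)/C(19,8); sum pmf over tables with pmf ≤ p_obs
p-value (two-sided) = 0.05866
→ bracket: 0.05<=p<0.10

p-value bracket: 0.05<=p<0.10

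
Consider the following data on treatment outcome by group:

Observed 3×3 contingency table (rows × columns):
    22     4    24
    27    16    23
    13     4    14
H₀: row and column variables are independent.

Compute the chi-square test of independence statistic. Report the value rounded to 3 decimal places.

Row totals [50, 66, 31], col totals [62, 24, 61], n=147
χ² = (22−21.09)²/21.09 + (4−8.16)²/8.16 + (24−20.75)²/20.75 + (27−27.84)²/27.84 + (16−10.78)²/10.78 + (23−27.39)²/27.39 + (13−13.07)²/13.07 + (4−5.06)²/5.06 + (14−12.86)²/12.86 = 6.2567
df = 4

test statistic = 6.257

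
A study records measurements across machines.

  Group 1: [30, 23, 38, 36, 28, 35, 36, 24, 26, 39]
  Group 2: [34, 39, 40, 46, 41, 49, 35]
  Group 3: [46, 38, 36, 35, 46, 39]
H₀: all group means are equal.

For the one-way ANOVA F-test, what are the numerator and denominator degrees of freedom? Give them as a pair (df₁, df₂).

degrees of freedom = [2, 20]

k = 3 groups, N = 23 total
df = (k−1, N−k) = (3−1, 23−3) = (2, 20)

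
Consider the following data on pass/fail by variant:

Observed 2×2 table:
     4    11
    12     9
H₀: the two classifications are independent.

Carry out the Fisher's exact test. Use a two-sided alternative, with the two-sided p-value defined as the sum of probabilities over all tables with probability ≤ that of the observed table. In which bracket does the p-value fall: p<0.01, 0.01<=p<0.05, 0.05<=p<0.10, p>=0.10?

Margins: r₁=15, r₂=21, c₁=16, c₂=20, n=36
p_obs = C(15,4)·C(21,12)/C(36,16); sum pmf over tables with pmf ≤ p_obs
p-value (two-sided) = 0.09585
→ bracket: 0.05<=p<0.10

p-value bracket: 0.05<=p<0.10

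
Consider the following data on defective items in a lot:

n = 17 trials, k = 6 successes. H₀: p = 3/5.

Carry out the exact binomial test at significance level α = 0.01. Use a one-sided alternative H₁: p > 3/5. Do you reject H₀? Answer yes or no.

reject H₀: no

Exact binomial: n=17, k=6, p₀=3/5=0.6000
P(X≥6) from Σ C(n,i)·p₀^i·(1−p₀)^(n−i)
p-value (one-sided, H₁ greater) = 0.98941
At α=0.01: p ≥ α → fail to reject H₀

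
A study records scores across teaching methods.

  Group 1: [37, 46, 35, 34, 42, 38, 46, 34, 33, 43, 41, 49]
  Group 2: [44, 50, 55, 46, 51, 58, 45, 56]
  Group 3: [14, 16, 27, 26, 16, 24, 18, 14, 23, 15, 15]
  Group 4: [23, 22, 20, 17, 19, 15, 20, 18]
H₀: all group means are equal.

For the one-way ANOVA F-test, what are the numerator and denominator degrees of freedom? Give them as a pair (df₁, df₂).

degrees of freedom = [3, 35]

k = 4 groups, N = 39 total
df = (k−1, N−k) = (4−1, 39−4) = (3, 35)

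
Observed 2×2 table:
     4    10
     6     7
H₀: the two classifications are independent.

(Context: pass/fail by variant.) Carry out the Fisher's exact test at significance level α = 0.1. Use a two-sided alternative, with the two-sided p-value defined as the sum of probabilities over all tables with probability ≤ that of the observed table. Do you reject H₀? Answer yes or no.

reject H₀: no

Margins: r₁=14, r₂=13, c₁=10, c₂=17, n=27
p_obs = C(14,4)·C(13,6)/C(27,10); sum pmf over tables with pmf ≤ p_obs
p-value (two-sided) = 0.44007
At α=0.1: p ≥ α → fail to reject H₀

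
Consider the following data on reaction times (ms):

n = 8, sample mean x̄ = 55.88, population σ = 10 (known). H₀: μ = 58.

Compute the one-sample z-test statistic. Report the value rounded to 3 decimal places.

test statistic = -0.600

SE = σ/√n = 10/√8 = 3.5355
z = (x̄−μ₀)/SE = (55.88−58)/3.5355 = -0.5996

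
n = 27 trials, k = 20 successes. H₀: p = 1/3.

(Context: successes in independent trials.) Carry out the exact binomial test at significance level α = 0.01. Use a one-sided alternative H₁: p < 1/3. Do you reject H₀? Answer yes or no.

Exact binomial: n=27, k=20, p₀=1/3=0.3333
P(X≤20) from Σ C(n,i)·p₀^i·(1−p₀)^(n−i)
p-value (one-sided, H₁ less) = 1.00000
At α=0.01: p ≥ α → fail to reject H₀

reject H₀: no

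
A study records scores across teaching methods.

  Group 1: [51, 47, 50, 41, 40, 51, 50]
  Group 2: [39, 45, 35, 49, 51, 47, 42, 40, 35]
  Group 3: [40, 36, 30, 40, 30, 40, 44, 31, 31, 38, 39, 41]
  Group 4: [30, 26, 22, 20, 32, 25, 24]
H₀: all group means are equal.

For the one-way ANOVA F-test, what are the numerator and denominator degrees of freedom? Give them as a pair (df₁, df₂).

k = 4 groups, N = 35 total
df = (k−1, N−k) = (4−1, 35−4) = (3, 31)

degrees of freedom = [3, 31]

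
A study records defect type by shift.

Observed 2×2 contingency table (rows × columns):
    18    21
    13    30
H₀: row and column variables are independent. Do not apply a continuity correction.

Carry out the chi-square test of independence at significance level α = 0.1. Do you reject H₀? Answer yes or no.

reject H₀: no

Row totals [39, 43], col totals [31, 51], n=82
χ² = (18−14.74)²/14.74 + (21−24.26)²/24.26 + (13−16.26)²/16.26 + (30−26.74)²/26.74 = 2.2048
df = 1
p-value (upper-tail) = 0.13758
At α=0.1: p ≥ α → fail to reject H₀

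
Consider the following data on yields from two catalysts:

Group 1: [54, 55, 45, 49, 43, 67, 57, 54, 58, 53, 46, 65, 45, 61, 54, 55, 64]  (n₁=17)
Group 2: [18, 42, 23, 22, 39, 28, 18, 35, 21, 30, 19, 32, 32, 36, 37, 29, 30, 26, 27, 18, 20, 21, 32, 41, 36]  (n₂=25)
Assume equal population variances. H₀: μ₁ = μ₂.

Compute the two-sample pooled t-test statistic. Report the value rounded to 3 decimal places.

x̄₁=54.412, s₁=7.229, n₁=17
x̄₂=28.480, s₂=7.649, n₂=25
s_p² = [16·7.229² + 24·7.649²]/40 = 56.0089
SE = √(s_p²·(1/17+1/25)) = 2.3527
t = (54.412−28.480)/2.3527 = 11.0223
df = 40

test statistic = 11.022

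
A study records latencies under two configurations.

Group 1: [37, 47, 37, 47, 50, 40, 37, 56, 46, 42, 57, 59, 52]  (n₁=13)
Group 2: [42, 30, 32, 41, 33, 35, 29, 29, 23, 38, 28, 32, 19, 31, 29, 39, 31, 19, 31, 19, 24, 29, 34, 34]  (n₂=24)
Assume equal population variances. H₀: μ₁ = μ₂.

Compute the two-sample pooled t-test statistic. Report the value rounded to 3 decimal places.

x̄₁=46.692, s₁=7.814, n₁=13
x̄₂=30.458, s₂=6.386, n₂=24
s_p² = [12·7.814² + 23·6.386²]/35 = 47.7351
SE = √(s_p²·(1/13+1/24)) = 2.3793
t = (46.692−30.458)/2.3793 = 6.8231
df = 35

test statistic = 6.823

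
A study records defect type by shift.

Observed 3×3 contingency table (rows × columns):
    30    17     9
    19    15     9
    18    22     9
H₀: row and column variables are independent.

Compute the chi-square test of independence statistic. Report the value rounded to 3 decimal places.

test statistic = 3.525

Row totals [56, 43, 49], col totals [67, 54, 27], n=148
χ² = (30−25.35)²/25.35 + (17−20.43)²/20.43 + (9−10.22)²/10.22 + (19−19.47)²/19.47 + (15−15.69)²/15.69 + (9−7.84)²/7.84 + (18−22.18)²/22.18 + (22−17.88)²/17.88 + (9−8.94)²/8.94 = 3.5246
df = 4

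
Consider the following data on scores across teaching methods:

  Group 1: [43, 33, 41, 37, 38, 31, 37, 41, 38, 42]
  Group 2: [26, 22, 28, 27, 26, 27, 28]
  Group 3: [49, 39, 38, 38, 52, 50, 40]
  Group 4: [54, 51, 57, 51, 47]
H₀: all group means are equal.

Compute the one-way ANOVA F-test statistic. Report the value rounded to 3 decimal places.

Group means [38.10, 26.29, 43.71, 52.00], grand mean 39.000
SSB = Σnᵢ(x̄ᵢ−x̄)² = 2140.243; SSW = ΣΣ(x−x̄ᵢ)² = 453.757
MSB = 2140.243/3 = 713.4143; MSW = 453.757/25 = 18.1503
F = MSB/MSW = 39.3060
df = (3, 25)

test statistic = 39.306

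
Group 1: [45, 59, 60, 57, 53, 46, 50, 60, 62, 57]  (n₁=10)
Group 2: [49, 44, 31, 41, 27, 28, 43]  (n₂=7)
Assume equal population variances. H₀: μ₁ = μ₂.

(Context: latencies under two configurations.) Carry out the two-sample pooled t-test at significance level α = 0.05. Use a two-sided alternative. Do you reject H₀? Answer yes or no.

x̄₁=54.900, s₁=6.082, n₁=10
x̄₂=37.571, s₂=8.753, n₂=7
s_p² = [9·6.082² + 6·8.753²]/15 = 52.8410
SE = √(s_p²·(1/10+1/7)) = 3.5823
t = (54.900−37.571)/3.5823 = 4.8373
df = 15
p-value (two-sided) = 0.00022
At α=0.05: p < α → reject H₀

reject H₀: yes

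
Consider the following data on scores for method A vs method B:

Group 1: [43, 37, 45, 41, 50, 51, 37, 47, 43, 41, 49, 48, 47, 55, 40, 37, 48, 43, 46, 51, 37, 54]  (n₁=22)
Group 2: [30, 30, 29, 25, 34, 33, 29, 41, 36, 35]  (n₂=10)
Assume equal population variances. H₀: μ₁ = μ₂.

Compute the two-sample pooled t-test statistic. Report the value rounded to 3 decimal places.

x̄₁=45.000, s₁=5.546, n₁=22
x̄₂=32.200, s₂=4.541, n₂=10
s_p² = [21·5.546² + 9·4.541²]/30 = 27.7200
SE = √(s_p²·(1/22+1/10)) = 2.0080
t = (45.000−32.200)/2.0080 = 6.3746
df = 30

test statistic = 6.375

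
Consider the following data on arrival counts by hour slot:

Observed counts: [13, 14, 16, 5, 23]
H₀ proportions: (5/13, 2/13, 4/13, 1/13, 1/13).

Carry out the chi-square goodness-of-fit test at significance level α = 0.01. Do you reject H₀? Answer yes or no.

reject H₀: yes

n = 71; E_i = n·p_i = [27.31, 10.92, 21.85, 5.46, 5.46]
χ² = (13−27.31)²/27.31 + (14−10.92)²/10.92 + (16−21.85)²/21.85 + (5−5.46)²/5.46 + (23−5.46)²/5.46 = 66.2873
df = 4
p-value (upper-tail) = 0.00000
At α=0.01: p < α → reject H₀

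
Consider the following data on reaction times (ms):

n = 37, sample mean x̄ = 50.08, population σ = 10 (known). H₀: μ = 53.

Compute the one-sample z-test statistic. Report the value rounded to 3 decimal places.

SE = σ/√n = 10/√37 = 1.6440
z = (x̄−μ₀)/SE = (50.08−53)/1.6440 = -1.7762

test statistic = -1.776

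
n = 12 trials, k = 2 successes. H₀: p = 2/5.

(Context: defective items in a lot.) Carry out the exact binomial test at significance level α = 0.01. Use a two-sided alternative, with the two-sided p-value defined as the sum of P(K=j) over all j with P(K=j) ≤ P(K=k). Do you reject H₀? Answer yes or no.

reject H₀: no

Exact binomial: n=12, k=2, p₀=2/5=0.4000
P(X=j) = C(n,j)·p₀^j·(1−p₀)^(n−j); p = Σ P(X=j) over j with P(X=j) ≤ P(X=2)
p-value (two-sided) = 0.14075
At α=0.01: p ≥ α → fail to reject H₀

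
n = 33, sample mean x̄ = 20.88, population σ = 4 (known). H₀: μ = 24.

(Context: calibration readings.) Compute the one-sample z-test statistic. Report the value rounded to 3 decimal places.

SE = σ/√n = 4/√33 = 0.6963
z = (x̄−μ₀)/SE = (20.88−24)/0.6963 = -4.4808

test statistic = -4.481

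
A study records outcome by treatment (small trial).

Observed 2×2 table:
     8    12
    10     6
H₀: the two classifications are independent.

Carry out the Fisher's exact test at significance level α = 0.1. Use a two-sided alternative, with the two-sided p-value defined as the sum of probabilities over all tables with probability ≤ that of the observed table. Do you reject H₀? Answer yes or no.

reject H₀: no

Margins: r₁=20, r₂=16, c₁=18, c₂=18, n=36
p_obs = C(20,8)·C(16,10)/C(36,18); sum pmf over tables with pmf ≤ p_obs
p-value (two-sided) = 0.31453
At α=0.1: p ≥ α → fail to reject H₀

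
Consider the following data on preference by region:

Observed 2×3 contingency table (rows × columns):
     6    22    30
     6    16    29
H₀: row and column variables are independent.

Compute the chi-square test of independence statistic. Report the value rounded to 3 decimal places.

test statistic = 0.517

Row totals [58, 51], col totals [12, 38, 59], n=109
χ² = (6−6.39)²/6.39 + (22−20.22)²/20.22 + (30−31.39)²/31.39 + (6−5.61)²/5.61 + (16−17.78)²/17.78 + (29−27.61)²/27.61 = 0.5169
df = 2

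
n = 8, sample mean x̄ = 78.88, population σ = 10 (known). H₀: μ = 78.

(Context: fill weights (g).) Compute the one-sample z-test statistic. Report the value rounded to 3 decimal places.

test statistic = 0.249

SE = σ/√n = 10/√8 = 3.5355
z = (x̄−μ₀)/SE = (78.88−78)/3.5355 = 0.2489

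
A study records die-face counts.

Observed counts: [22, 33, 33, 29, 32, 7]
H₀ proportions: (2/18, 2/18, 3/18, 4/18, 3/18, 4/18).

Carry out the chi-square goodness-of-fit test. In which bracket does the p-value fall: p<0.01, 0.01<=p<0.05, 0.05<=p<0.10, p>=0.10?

p-value bracket: p<0.01

n = 156; E_i = n·p_i = [17.33, 17.33, 26.00, 34.67, 26.00, 34.67]
χ² = (22−17.33)²/17.33 + (33−17.33)²/17.33 + (33−26.00)²/26.00 + (29−34.67)²/34.67 + (32−26.00)²/26.00 + (7−34.67)²/34.67 = 41.6923
df = 5
p-value (upper-tail) = 0.00000
→ bracket: p<0.01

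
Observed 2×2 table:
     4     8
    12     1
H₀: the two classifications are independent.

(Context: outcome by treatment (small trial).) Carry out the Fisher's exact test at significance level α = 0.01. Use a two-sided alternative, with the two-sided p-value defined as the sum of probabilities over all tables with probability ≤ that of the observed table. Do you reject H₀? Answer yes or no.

Margins: r₁=12, r₂=13, c₁=16, c₂=9, n=25
p_obs = C(12,4)·C(13,12)/C(25,16); sum pmf over tables with pmf ≤ p_obs
p-value (two-sided) = 0.00361
At α=0.01: p < α → reject H₀

reject H₀: yes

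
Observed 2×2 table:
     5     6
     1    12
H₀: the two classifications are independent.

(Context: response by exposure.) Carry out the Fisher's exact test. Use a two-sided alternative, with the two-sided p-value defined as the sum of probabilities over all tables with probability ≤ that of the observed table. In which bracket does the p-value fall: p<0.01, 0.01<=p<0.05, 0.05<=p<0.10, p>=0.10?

p-value bracket: 0.05<=p<0.10

Margins: r₁=11, r₂=13, c₁=6, c₂=18, n=24
p_obs = C(11,5)·C(13,1)/C(24,6); sum pmf over tables with pmf ≤ p_obs
p-value (two-sided) = 0.06080
→ bracket: 0.05<=p<0.10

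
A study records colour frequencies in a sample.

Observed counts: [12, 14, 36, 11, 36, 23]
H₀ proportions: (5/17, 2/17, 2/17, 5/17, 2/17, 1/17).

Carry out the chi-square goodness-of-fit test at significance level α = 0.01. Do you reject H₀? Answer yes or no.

reject H₀: yes

n = 132; E_i = n·p_i = [38.82, 15.53, 15.53, 38.82, 15.53, 7.76]
χ² = (12−38.82)²/38.82 + (14−15.53)²/15.53 + (36−15.53)²/15.53 + (11−38.82)²/38.82 + (36−15.53)²/15.53 + (23−7.76)²/7.76 = 122.4848
df = 5
p-value (upper-tail) = 0.00000
At α=0.01: p < α → reject H₀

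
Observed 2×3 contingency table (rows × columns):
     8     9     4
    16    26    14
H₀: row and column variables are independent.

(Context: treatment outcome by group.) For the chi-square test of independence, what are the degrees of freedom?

df = (r−1)(c−1) = (2−1)·(3−1) = 2

degrees of freedom = 2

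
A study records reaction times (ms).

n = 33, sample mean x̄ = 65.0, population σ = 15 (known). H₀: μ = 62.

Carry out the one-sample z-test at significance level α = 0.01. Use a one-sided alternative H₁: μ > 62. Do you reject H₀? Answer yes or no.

reject H₀: no

SE = σ/√n = 15/√33 = 2.6112
z = (x̄−μ₀)/SE = (65.0−62)/2.6112 = 1.1489
p-value (one-sided, H₁ greater) = 0.12530
At α=0.01: p ≥ α → fail to reject H₀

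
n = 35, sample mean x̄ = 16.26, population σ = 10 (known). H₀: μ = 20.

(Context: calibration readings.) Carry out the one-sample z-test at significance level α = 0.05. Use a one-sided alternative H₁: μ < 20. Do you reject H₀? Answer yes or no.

reject H₀: yes

SE = σ/√n = 10/√35 = 1.6903
z = (x̄−μ₀)/SE = (16.26−20)/1.6903 = -2.2126
p-value (one-sided, H₁ less) = 0.01346
At α=0.05: p < α → reject H₀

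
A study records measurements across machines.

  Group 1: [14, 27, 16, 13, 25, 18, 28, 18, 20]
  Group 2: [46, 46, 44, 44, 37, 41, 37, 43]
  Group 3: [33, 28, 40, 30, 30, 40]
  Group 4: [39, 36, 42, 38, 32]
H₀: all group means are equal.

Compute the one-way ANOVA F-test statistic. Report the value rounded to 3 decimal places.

test statistic = 34.771

Group means [19.89, 42.25, 33.50, 37.40], grand mean 32.321
SSB = Σnᵢ(x̄ᵢ−x̄)² = 2317.018; SSW = ΣΣ(x−x̄ᵢ)² = 533.089
MSB = 2317.018/3 = 772.3394; MSW = 533.089/24 = 22.2120
F = MSB/MSW = 34.7712
df = (3, 24)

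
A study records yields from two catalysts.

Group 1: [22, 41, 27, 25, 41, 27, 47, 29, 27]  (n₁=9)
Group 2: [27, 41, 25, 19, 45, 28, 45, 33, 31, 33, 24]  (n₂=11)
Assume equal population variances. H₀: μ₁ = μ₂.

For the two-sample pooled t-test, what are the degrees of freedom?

df = n₁ + n₂ − 2 = 9 + 11 − 2 = 18

degrees of freedom = 18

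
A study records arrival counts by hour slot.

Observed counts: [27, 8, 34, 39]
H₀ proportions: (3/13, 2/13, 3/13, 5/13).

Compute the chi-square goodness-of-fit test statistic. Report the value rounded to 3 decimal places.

test statistic = 8.101

n = 108; E_i = n·p_i = [24.92, 16.62, 24.92, 41.54]
χ² = (27−24.92)²/24.92 + (8−16.62)²/16.62 + (34−24.92)²/24.92 + (39−41.54)²/41.54 = 8.1012
df = 3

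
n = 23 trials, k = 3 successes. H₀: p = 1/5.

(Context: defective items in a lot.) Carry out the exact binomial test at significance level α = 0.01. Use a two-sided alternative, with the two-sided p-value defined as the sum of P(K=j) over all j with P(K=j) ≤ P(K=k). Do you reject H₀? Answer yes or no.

reject H₀: no

Exact binomial: n=23, k=3, p₀=1/5=0.2000
P(X=j) = C(n,j)·p₀^j·(1−p₀)^(n−j); p = Σ P(X=j) over j with P(X=j) ≤ P(X=3)
p-value (two-sided) = 0.60184
At α=0.01: p ≥ α → fail to reject H₀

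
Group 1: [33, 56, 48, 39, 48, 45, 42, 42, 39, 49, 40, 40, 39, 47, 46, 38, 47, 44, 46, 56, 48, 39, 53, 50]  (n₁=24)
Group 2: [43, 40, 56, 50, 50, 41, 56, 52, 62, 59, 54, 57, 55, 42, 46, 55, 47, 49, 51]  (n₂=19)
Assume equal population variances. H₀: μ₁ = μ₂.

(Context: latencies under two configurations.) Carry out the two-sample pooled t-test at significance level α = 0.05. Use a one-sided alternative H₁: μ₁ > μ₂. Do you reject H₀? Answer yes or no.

reject H₀: no

x̄₁=44.750, s₁=5.855, n₁=24
x̄₂=50.789, s₂=6.347, n₂=19
s_p² = [23·5.855² + 18·6.347²]/41 = 36.9185
SE = √(s_p²·(1/24+1/19)) = 1.8658
t = (44.750−50.789)/1.8658 = -3.2369
df = 41
p-value (one-sided, H₁ greater) = 0.99880
At α=0.05: p ≥ α → fail to reject H₀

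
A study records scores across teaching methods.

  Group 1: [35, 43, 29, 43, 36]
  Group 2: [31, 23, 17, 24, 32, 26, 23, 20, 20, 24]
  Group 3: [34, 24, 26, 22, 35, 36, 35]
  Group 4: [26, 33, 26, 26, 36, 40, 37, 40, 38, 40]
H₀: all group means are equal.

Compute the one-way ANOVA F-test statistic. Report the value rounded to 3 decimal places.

test statistic = 8.238

Group means [37.20, 24.00, 30.29, 34.20], grand mean 30.625
SSB = Σnᵢ(x̄ᵢ−x̄)² = 783.671; SSW = ΣΣ(x−x̄ᵢ)² = 887.829
MSB = 783.671/3 = 261.2238; MSW = 887.829/28 = 31.7082
F = MSB/MSW = 8.2384
df = (3, 28)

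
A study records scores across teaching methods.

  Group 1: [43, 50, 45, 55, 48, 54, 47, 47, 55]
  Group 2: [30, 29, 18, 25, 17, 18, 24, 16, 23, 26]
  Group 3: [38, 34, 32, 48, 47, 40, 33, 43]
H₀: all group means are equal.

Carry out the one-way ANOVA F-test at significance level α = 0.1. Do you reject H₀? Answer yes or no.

reject H₀: yes

Group means [49.33, 22.60, 39.38], grand mean 36.481
SSB = Σnᵢ(x̄ᵢ−x̄)² = 3480.466; SSW = ΣΣ(x−x̄ᵢ)² = 662.275
MSB = 3480.466/2 = 1740.2329; MSW = 662.275/24 = 27.5948
F = MSB/MSW = 63.0638
df = (2, 24)
p-value (upper-tail) = 0.00000
At α=0.1: p < α → reject H₀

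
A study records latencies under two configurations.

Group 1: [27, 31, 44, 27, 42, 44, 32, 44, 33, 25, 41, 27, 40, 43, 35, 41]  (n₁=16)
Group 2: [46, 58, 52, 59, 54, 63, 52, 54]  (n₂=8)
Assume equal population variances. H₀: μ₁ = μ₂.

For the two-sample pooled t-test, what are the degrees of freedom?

degrees of freedom = 22

df = n₁ + n₂ − 2 = 16 + 8 − 2 = 22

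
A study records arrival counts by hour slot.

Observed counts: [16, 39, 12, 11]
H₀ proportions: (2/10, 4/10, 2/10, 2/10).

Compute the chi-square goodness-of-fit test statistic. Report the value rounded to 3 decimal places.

test statistic = 4.147

n = 78; E_i = n·p_i = [15.60, 31.20, 15.60, 15.60]
χ² = (16−15.60)²/15.60 + (39−31.20)²/31.20 + (12−15.60)²/15.60 + (11−15.60)²/15.60 = 4.1474
df = 3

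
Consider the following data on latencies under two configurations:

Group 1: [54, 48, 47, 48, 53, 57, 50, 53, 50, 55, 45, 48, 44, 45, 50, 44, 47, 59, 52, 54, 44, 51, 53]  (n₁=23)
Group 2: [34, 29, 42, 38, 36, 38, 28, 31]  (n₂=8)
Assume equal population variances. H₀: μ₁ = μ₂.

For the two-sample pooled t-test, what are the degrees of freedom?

degrees of freedom = 29

df = n₁ + n₂ − 2 = 23 + 8 − 2 = 29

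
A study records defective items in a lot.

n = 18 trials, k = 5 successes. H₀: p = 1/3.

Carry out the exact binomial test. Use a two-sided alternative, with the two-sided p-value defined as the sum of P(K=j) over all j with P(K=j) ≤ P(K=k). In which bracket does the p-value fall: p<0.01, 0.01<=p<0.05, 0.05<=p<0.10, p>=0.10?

Exact binomial: n=18, k=5, p₀=1/3=0.3333
P(X=j) = C(n,j)·p₀^j·(1−p₀)^(n−j); p = Σ P(X=j) over j with P(X=j) ≤ P(X=5)
p-value (two-sided) = 0.80373
→ bracket: p>=0.10

p-value bracket: p>=0.10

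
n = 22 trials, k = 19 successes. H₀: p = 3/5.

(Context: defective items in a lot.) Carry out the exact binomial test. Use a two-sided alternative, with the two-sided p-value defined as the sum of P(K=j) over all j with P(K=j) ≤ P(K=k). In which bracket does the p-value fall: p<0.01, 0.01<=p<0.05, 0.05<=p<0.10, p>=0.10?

Exact binomial: n=22, k=19, p₀=3/5=0.6000
P(X=j) = C(n,j)·p₀^j·(1−p₀)^(n−j); p = Σ P(X=j) over j with P(X=j) ≤ P(X=19)
p-value (two-sided) = 0.01461
→ bracket: 0.01<=p<0.05

p-value bracket: 0.01<=p<0.05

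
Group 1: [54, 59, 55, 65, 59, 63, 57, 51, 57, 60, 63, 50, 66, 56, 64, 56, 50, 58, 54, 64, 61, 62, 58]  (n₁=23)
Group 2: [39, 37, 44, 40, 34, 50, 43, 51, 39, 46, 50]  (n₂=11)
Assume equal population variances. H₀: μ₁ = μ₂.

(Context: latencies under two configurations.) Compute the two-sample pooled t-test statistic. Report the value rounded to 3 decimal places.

test statistic = 8.264

x̄₁=58.348, s₁=4.725, n₁=23
x̄₂=43.000, s₂=5.745, n₂=11
s_p² = [22·4.725² + 10·5.745²]/32 = 25.6630
SE = √(s_p²·(1/23+1/11)) = 1.8571
t = (58.348−43.000)/1.8571 = 8.2644
df = 32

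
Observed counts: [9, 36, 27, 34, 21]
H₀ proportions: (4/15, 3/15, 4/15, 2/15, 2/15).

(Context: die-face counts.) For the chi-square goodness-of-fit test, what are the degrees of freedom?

df = k − 1 = 5 − 1 = 4

degrees of freedom = 4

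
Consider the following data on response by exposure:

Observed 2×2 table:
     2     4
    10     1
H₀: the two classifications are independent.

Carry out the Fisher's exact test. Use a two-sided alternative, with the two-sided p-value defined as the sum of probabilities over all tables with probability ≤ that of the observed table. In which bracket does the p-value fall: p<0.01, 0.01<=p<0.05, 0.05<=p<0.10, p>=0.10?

p-value bracket: 0.01<=p<0.05

Margins: r₁=6, r₂=11, c₁=12, c₂=5, n=17
p_obs = C(6,2)·C(11,10)/C(17,12); sum pmf over tables with pmf ≤ p_obs
p-value (two-sided) = 0.02763
→ bracket: 0.01<=p<0.05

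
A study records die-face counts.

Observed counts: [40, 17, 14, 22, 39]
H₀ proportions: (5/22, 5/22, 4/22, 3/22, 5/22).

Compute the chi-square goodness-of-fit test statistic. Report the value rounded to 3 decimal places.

test statistic = 16.722

n = 132; E_i = n·p_i = [30.00, 30.00, 24.00, 18.00, 30.00]
χ² = (40−30.00)²/30.00 + (17−30.00)²/30.00 + (14−24.00)²/24.00 + (22−18.00)²/18.00 + (39−30.00)²/30.00 = 16.7222
df = 4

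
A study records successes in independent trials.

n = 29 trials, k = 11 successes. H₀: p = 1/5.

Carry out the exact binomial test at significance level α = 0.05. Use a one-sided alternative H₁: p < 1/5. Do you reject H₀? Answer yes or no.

reject H₀: no

Exact binomial: n=29, k=11, p₀=1/5=0.2000
P(X≤11) from Σ C(n,i)·p₀^i·(1−p₀)^(n−i)
p-value (one-sided, H₁ less) = 0.99306
At α=0.05: p ≥ α → fail to reject H₀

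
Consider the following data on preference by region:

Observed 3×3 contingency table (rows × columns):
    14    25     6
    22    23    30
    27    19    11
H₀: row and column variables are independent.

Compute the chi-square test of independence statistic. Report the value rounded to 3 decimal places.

Row totals [45, 75, 57], col totals [63, 67, 47], n=177
χ² = (14−16.02)²/16.02 + (25−17.03)²/17.03 + (6−11.95)²/11.95 + (22−26.69)²/26.69 + (23−28.39)²/28.39 + (30−19.92)²/19.92 + (27−20.29)²/20.29 + (19−21.58)²/21.58 + (11−15.14)²/15.14 = 17.5551
df = 4

test statistic = 17.555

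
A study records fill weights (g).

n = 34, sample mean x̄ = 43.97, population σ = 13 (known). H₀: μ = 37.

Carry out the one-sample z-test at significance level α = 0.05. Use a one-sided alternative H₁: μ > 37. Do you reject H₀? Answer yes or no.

SE = σ/√n = 13/√34 = 2.2295
z = (x̄−μ₀)/SE = (43.97−37)/2.2295 = 3.1263
p-value (one-sided, H₁ greater) = 0.00089
At α=0.05: p < α → reject H₀

reject H₀: yes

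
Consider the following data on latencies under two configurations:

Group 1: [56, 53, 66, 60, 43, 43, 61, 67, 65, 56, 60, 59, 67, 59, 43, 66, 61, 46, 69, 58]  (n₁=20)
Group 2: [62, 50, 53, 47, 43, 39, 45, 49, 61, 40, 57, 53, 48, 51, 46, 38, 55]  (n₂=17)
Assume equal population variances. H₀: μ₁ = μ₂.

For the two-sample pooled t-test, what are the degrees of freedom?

degrees of freedom = 35

df = n₁ + n₂ − 2 = 20 + 17 − 2 = 35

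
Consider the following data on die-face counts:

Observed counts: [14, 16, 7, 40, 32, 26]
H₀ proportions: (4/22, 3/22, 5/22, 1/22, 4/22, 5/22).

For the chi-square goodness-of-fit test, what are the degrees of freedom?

df = k − 1 = 6 − 1 = 5

degrees of freedom = 5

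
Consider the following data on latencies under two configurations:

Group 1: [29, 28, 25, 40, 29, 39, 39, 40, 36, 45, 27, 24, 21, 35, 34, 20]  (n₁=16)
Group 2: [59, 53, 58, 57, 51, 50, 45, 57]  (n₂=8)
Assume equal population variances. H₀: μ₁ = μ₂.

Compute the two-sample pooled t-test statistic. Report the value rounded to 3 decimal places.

test statistic = -7.375

x̄₁=31.938, s₁=7.576, n₁=16
x̄₂=53.750, s₂=4.862, n₂=8
s_p² = [15·7.576² + 7·4.862²]/22 = 46.6562
SE = √(s_p²·(1/16+1/8)) = 2.9577
t = (31.938−53.750)/2.9577 = -7.3748
df = 22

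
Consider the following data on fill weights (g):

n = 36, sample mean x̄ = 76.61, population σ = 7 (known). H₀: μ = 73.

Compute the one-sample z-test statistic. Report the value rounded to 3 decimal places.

test statistic = 3.094

SE = σ/√n = 7/√36 = 1.1667
z = (x̄−μ₀)/SE = (76.61−73)/1.1667 = 3.0943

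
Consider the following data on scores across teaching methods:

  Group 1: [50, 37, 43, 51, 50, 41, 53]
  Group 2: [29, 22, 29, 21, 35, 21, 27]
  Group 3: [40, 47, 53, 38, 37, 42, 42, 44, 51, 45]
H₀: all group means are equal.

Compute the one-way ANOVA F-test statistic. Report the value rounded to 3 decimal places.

test statistic = 29.013

Group means [46.43, 26.29, 43.90], grand mean 39.500
SSB = Σnᵢ(x̄ᵢ−x̄)² = 1751.957; SSW = ΣΣ(x−x̄ᵢ)² = 634.043
MSB = 1751.957/2 = 875.9786; MSW = 634.043/21 = 30.1925
F = MSB/MSW = 29.0131
df = (2, 21)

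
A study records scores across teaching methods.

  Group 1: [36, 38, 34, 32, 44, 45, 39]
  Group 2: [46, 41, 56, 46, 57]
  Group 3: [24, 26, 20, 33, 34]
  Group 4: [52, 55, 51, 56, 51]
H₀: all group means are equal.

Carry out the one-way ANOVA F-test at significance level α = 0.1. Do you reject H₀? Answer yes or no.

reject H₀: yes

Group means [38.29, 49.20, 27.40, 53.00], grand mean 41.636
SSB = Σnᵢ(x̄ᵢ−x̄)² = 2023.662; SSW = ΣΣ(x−x̄ᵢ)² = 501.429
MSB = 2023.662/3 = 674.5541; MSW = 501.429/18 = 27.8571
F = MSB/MSW = 24.2148
df = (3, 18)
p-value (upper-tail) = 0.00000
At α=0.1: p < α → reject H₀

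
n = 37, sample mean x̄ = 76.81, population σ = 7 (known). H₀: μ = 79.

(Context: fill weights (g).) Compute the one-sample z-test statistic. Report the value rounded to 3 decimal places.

test statistic = -1.903

SE = σ/√n = 7/√37 = 1.1508
z = (x̄−μ₀)/SE = (76.81−79)/1.1508 = -1.9030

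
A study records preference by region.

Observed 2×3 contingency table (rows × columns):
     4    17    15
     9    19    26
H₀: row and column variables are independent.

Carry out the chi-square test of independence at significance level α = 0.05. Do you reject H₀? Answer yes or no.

reject H₀: no

Row totals [36, 54], col totals [13, 36, 41], n=90
χ² = (4−5.20)²/5.20 + (17−14.40)²/14.40 + (15−16.40)²/16.40 + (9−7.80)²/7.80 + (19−21.60)²/21.60 + (26−24.60)²/24.60 = 1.4431
df = 2
p-value (upper-tail) = 0.48599
At α=0.05: p ≥ α → fail to reject H₀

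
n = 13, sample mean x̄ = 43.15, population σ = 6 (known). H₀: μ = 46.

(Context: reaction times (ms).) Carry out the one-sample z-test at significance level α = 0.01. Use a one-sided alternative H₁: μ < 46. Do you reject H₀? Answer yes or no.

reject H₀: no

SE = σ/√n = 6/√13 = 1.6641
z = (x̄−μ₀)/SE = (43.15−46)/1.6641 = -1.7126
p-value (one-sided, H₁ less) = 0.04339
At α=0.01: p ≥ α → fail to reject H₀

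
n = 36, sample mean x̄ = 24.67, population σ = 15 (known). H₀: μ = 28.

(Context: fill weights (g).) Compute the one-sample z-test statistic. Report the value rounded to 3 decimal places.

test statistic = -1.332

SE = σ/√n = 15/√36 = 2.5000
z = (x̄−μ₀)/SE = (24.67−28)/2.5000 = -1.3320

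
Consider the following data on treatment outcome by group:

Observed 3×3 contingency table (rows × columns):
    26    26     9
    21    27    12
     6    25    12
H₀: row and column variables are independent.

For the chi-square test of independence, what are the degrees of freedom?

df = (r−1)(c−1) = (3−1)·(3−1) = 4

degrees of freedom = 4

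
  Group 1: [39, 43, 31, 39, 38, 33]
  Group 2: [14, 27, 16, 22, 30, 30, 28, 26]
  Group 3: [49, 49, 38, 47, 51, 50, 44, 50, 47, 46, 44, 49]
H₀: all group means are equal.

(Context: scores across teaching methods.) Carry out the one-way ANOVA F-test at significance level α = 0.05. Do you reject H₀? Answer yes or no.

reject H₀: yes

Group means [37.17, 24.12, 47.00], grand mean 37.692
SSB = Σnᵢ(x̄ᵢ−x̄)² = 2513.830; SSW = ΣΣ(x−x̄ᵢ)² = 511.708
MSB = 2513.830/2 = 1256.9151; MSW = 511.708/23 = 22.2482
F = MSB/MSW = 56.4952
df = (2, 23)
p-value (upper-tail) = 0.00000
At α=0.05: p < α → reject H₀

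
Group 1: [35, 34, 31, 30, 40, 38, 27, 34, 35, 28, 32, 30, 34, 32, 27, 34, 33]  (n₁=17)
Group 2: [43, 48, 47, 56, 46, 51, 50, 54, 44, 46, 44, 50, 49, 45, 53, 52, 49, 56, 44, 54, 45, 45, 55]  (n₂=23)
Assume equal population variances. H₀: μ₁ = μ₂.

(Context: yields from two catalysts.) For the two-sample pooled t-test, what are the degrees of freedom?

df = n₁ + n₂ − 2 = 17 + 23 − 2 = 38

degrees of freedom = 38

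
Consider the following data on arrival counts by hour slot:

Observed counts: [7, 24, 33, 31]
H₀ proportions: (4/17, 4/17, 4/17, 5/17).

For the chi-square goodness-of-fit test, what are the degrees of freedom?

degrees of freedom = 3

df = k − 1 = 4 − 1 = 3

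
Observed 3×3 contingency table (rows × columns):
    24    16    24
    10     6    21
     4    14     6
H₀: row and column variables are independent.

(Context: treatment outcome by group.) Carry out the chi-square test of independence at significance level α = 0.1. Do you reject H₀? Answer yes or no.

reject H₀: yes

Row totals [64, 37, 24], col totals [38, 36, 51], n=125
χ² = (24−19.46)²/19.46 + (16−18.43)²/18.43 + (24−26.11)²/26.11 + (10−11.25)²/11.25 + (6−10.66)²/10.66 + (21−15.10)²/15.10 + (4−7.30)²/7.30 + (14−6.91)²/6.91 + (6−9.79)²/9.79 = 16.2608
df = 4
p-value (upper-tail) = 0.00269
At α=0.1: p < α → reject H₀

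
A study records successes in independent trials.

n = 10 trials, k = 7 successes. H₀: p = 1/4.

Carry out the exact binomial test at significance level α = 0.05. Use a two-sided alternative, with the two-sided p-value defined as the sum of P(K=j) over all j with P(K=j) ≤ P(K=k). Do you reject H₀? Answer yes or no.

Exact binomial: n=10, k=7, p₀=1/4=0.2500
P(X=j) = C(n,j)·p₀^j·(1−p₀)^(n−j); p = Σ P(X=j) over j with P(X=j) ≤ P(X=7)
p-value (two-sided) = 0.00351
At α=0.05: p < α → reject H₀

reject H₀: yes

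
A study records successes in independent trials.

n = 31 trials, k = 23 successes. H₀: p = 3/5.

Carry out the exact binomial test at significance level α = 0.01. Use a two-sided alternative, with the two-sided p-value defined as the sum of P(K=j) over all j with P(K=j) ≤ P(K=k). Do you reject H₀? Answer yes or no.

reject H₀: no

Exact binomial: n=31, k=23, p₀=3/5=0.6000
P(X=j) = C(n,j)·p₀^j·(1−p₀)^(n−j); p = Σ P(X=j) over j with P(X=j) ≤ P(X=23)
p-value (two-sided) = 0.14151
At α=0.01: p ≥ α → fail to reject H₀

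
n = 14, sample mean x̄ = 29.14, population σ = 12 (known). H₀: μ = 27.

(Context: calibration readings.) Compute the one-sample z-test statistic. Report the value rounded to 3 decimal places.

test statistic = 0.667

SE = σ/√n = 12/√14 = 3.2071
z = (x̄−μ₀)/SE = (29.14−27)/3.2071 = 0.6673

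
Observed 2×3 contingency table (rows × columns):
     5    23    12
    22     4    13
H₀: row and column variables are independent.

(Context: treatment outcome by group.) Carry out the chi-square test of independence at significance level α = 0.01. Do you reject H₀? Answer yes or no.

Row totals [40, 39], col totals [27, 27, 25], n=79
χ² = (5−13.67)²/13.67 + (23−13.67)²/13.67 + (12−12.66)²/12.66 + (22−13.33)²/13.33 + (4−13.33)²/13.33 + (13−12.34)²/12.34 = 24.1053
df = 2
p-value (upper-tail) = 0.00001
At α=0.01: p < α → reject H₀

reject H₀: yes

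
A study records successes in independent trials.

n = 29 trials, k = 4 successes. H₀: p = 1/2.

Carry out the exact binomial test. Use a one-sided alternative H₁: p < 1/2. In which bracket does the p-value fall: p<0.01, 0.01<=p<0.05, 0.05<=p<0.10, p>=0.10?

Exact binomial: n=29, k=4, p₀=1/2=0.5000
P(X≤4) from Σ C(n,i)·p₀^i·(1−p₀)^(n−i)
p-value (one-sided, H₁ less) = 0.00005
→ bracket: p<0.01

p-value bracket: p<0.01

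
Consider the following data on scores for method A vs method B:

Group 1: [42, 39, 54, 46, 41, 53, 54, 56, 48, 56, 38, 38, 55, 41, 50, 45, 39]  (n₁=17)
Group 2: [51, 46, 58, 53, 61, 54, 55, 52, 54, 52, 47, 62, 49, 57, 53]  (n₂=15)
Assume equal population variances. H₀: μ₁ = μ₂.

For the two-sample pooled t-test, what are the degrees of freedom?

degrees of freedom = 30

df = n₁ + n₂ − 2 = 17 + 15 − 2 = 30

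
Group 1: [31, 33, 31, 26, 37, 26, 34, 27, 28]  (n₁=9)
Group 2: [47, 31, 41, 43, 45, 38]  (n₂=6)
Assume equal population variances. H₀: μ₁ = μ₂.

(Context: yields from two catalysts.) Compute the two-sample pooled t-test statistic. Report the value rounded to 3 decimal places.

x̄₁=30.333, s₁=3.873, n₁=9
x̄₂=40.833, s₂=5.742, n₂=6
s_p² = [8·3.873² + 5·5.742²]/13 = 21.9103
SE = √(s_p²·(1/9+1/6)) = 2.4670
t = (30.333−40.833)/2.4670 = -4.2561
df = 13

test statistic = -4.256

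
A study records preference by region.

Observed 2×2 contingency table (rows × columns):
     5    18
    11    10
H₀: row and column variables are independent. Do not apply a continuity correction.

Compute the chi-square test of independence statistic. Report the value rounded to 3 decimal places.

test statistic = 4.454

Row totals [23, 21], col totals [16, 28], n=44
χ² = (5−8.36)²/8.36 + (18−14.64)²/14.64 + (11−7.64)²/7.64 + (10−13.36)²/13.36 = 4.4540
df = 1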